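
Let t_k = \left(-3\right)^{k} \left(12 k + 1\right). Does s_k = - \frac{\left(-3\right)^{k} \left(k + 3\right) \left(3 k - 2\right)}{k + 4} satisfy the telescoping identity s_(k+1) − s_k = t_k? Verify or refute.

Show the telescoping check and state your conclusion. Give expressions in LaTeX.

s_(k+1) = 3*(-3)**k*(k + 4)*(3*k + 1)/(k + 5)
s_(k+1) − s_k = (-3)**k*(12*k**3 + 97*k**2 + 197*k + 18)/(k**2 + 9*k + 20)
(s_(k+1) − s_k) − t_k = (-3)**k*(-12*k**2 - 52*k - 2)/(k**2 + 9*k + 20)

Invalid: residual \frac{\left(-3\right)^{k} \left(- 12 k^{2} - 52 k - 2\right)}{k^{2} + 9 k + 20} ≠ 0.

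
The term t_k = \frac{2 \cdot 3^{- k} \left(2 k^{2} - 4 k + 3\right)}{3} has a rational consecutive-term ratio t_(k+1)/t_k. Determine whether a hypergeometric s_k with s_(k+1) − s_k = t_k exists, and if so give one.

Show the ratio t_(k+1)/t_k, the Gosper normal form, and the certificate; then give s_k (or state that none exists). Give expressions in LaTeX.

s_k = 3^{- k} \left(- 2 k^{2} + 2 k - 3\right)

Ratio r(k) = (2*k**2 + 1)/(3*(2*k**2 - 4*k + 3)).
So A=1/3 and B=1, with C=k**2 - 2*k + 3/2.
f must satisfy (1/3)·f(k+1) − (1)·f(k) = k**2 - 2*k + 3/2.
Bound: deg f ≤ 2.
A polynomial solution: f(k) = -3*(2*k**2 - 2*k + 3)/4.
Certificate R = B(k−1)f/C = -3*(2*k**2 - 2*k + 3)/(2*(2*k**2 - 4*k + 3)) gives s_k = (-2*k**2 + 2*k - 3)/3**k.
Verify: 2*(2*k**2 - 4*k + 3)/(3*3**k) matches t_k.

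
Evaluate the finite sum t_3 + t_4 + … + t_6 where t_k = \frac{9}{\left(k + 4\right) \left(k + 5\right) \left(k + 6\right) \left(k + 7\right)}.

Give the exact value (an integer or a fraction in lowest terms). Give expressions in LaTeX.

Compute t_(k+1)/t_k: get (k + 4)/(k + 8).
Take A(k)=k + 4, B(k)=k + 8, C(k)=1.
Solve (k + 4)·f(k+1) − (k + 7)·f(k) = 1.
Degrees (1,1,0) ⇒ d ≤ 3.
A polynomial solution: f(k) = k*(k**2 + 15*k + 74)/360.
Certificate R = B(k−1)f/C = k*(k + 7)*(k**2 + 15*k + 74)/360 gives s_k = k*(k**2 + 15*k + 74)/(40*(k + 4)*(k + 5)*(k + 6)).
s_(k+1) − s_k = 9/(k**4 + 22*k**3 + 179*k**2 + 638*k + 840) = t_k.
Evaluate s at k=7 and k=3: 133/5720 and 2/105; difference 101/24024.

Σ = 101/24024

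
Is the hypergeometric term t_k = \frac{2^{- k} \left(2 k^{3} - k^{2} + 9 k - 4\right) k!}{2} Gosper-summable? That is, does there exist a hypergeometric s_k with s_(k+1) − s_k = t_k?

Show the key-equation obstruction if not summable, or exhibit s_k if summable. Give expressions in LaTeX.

r(k) = (k + 1)*(9*k + 2*(k + 1)**3 - (k + 1)**2 + 5)/(2*(2*k**3 - k**2 + 9*k - 4)) after simplifying.
Gosper form: A/B · C(k+1)/C(k) with A=k/2 + 1/2, B=1, C=k**3 - k**2/2 + 9*k/2 - 2.
Solve (k/2 + 1/2)·f(k+1) − (1)·f(k) = k**3 - k**2/2 + 9*k/2 - 2.
d = 2 from the (1,0,3) case.
Solving with deg f ≤ 2: f(k) = 2*k**2 - 3*k + 3.
R(k) = B(k−1)·f(k)/C(k) = 2*(2*k**2 - 3*k + 3)/(2*k**3 - k**2 + 9*k - 4); s_k = R·t_k = (2*k**2 - 3*k + 3)*factorial(k)/2**k.
Δs = (2*k**3 - k**2 + 9*k - 4)*factorial(k)/(2*2**k), as required.

Yes. s_k = 2^{- k} \left(2 k^{2} - 3 k + 3\right) k!.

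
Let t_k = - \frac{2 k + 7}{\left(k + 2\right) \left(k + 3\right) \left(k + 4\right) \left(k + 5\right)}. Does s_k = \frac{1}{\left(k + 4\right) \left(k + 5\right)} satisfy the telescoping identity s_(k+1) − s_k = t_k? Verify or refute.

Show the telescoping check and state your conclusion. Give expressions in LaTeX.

Invalid: residual \frac{3 \left(3 k + 10\right)}{k^{5} + 20 k^{4} + 155 k^{3} + 580 k^{2} + 1044 k + 720} ≠ 0.

s_(k+1) = 1/((k + 5)*(k + 6))
s_(k+1) − s_k = -2/(k**3 + 15*k**2 + 74*k + 120)
(s_(k+1) − s_k) − t_k = 3*(3*k + 10)/(k**5 + 20*k**4 + 155*k**3 + 580*k**2 + 1044*k + 720)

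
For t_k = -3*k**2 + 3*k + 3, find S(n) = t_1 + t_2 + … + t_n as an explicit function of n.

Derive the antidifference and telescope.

t_(k+1)/t_k = (k**2 + k - 1)/(k**2 - k - 1).
Take A(k)=1, B(k)=1, C(k)=k**2 - k - 1.
Key eq: (1)·f(k+1) = (1)·f(k) + (k**2 - k - 1).
From deg A=0, deg B=0, deg C=2: d=3.
Coefficient equations give f(k) = k*(k**2 - 3*k - 1)/3.
Then R = B(k−1)f/C = k*(k**2 - 3*k - 1)/(3*(k**2 - k - 1)), so s_k = R(k)·t_k = k*(-k**2 + 3*k + 1).
Δs = -3*k**2 + 3*k + 3, as required.
Evaluate: s_(n+1) = -n**3 + 4*n + 3; subtract s_(1) = 3 ⇒ S(n) = n*(4 - n**2).

S(n) = n*(4 - n**2)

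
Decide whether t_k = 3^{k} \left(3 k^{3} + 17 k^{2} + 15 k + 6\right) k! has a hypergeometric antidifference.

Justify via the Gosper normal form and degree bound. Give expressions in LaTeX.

The ratio is 3*(3*k**4 + 29*k**3 + 84*k**2 + 99*k + 41)/(3*k**3 + 17*k**2 + 15*k + 6).
Take A(k)=3*k + 3, B(k)=1, C(k)=k**3 + 17*k**2/3 + 5*k + 2.
Solve (3*k + 3)·f(k+1) − (1)·f(k) = k**3 + 17*k**2/3 + 5*k + 2.
From deg A=1, deg B=0, deg C=3: d=2.
A polynomial solution: f(k) = (k**2 + 3*k - 3)/3.
Certificate R = B(k−1)f/C = (k**2 + 3*k - 3)/(3*k**3 + 17*k**2 + 15*k + 6) gives s_k = 3**k*(k**2 + 3*k - 3)*factorial(k).
Δs = 3**k*(3*k**3 + 17*k**2 + 15*k + 6)*factorial(k), as required.

Yes. s_k = 3^{k} \left(k^{2} + 3 k - 3\right) k!.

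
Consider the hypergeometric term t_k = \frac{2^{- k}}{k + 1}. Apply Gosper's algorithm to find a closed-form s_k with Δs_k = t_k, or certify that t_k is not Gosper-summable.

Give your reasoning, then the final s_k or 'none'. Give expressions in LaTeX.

t_(k+1)/t_k = (k + 1)/(2*(k + 2)).
Gosper form: A/B · C(k+1)/C(k) with A=k/2 + 1/2, B=k + 2, C=1.
Set up (k/2 + 1/2)·f(k+1) − (k + 1)·f(k) − (1) = 0.
From deg A=1, deg B=1, deg C=0: d=-1.
deg f ≤ -1 is impossible — no certificate.

none (Gosper's algorithm certifies no s_k)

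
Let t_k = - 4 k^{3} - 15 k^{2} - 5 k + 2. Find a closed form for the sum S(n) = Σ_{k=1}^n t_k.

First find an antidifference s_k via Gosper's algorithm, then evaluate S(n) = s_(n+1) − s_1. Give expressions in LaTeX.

S(n) = n \left(- n^{3} - 7 n^{2} - 11 n - 3\right)

The ratio is (4*k**3 + 27*k**2 + 47*k + 22)/(4*k**3 + 15*k**2 + 5*k - 2).
A = 1, B = 1, C = k**3 + 15*k**2/4 + 5*k/4 - 1/2.
Set up (1)·f(k+1) − (1)·f(k) − (k**3 + 15*k**2/4 + 5*k/4 - 1/2) = 0.
Bound: deg f ≤ 4.
Solving with deg f ≤ 4: f(k) = k*(k**3 + 3*k**2 - 4*k - 2)/4.
Then R = B(k−1)f/C = k*(k**3 + 3*k**2 - 4*k - 2)/(4*k**3 + 15*k**2 + 5*k - 2), so s_k = R(k)·t_k = k*(-k**3 - 3*k**2 + 4*k + 2).
Check: Δs_k = -4*k**3 - 15*k**2 - 5*k + 2. ✓
Telescope: S(n) = s_(n+1) − s_(1) = -n**4 - 7*n**3 - 11*n**2 - 3*n + 2 − (2) = n*(-n**3 - 7*n**2 - 11*n - 3).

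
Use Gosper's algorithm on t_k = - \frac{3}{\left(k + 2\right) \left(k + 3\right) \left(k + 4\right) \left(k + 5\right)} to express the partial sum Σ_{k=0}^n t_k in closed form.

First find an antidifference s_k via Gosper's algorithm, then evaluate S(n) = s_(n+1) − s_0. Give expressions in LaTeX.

Step 1: r(k) = (k + 2)/(k + 6).
Normal form (A,B,C) = (k + 2, k + 6, 1).
Key eq: (k + 2)·f(k+1) = (k + 5)·f(k) + (1).
d = 3 from the (1,1,0) case.
Coefficient equations give f(k) = k*(k**2 + 9*k + 26)/72.
So s_k = (B(k−1)f/C)·t_k = (k*(k + 5)*(k**2 + 9*k + 26)/72)·t_k = k*(-k**2 - 9*k - 26)/(24*(k + 2)*(k + 3)*(k + 4)).
Δs = -3/(k**4 + 14*k**3 + 71*k**2 + 154*k + 120), as required.
Telescope: S(n) = s_(n+1) − s_(0) = (-n**3 - 12*n**2 - 47*n - 36)/(24*(n**3 + 12*n**2 + 47*n + 60)) − (0) = (-n**3 - 12*n**2 - 47*n - 36)/(24*(n**3 + 12*n**2 + 47*n + 60)).

S(n) = \frac{- n^{3} - 12 n^{2} - 47 n - 36}{24 \left(n^{3} + 12 n^{2} + 47 n + 60\right)}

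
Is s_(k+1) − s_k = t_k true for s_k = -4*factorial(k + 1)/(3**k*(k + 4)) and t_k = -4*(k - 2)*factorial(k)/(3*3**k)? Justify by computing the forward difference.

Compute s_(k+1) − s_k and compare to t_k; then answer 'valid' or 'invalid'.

Invalid: residual 4*(k**2 + 2*k - 11)*factorial(k)/(3**k*(k + 4)*(k + 5)) ≠ 0.

s_(k+1) = -4*factorial(k + 2)/(3*3**k*(k + 5))
s_(k+1) − s_k = -4*(k**2 + 3*k - 7)*factorial(k + 1)/(3*3**k*(k + 4)*(k + 5))
(s_(k+1) − s_k) − t_k = 4*(k**2 + 2*k - 11)*factorial(k)/(3**k*(k + 4)*(k + 5))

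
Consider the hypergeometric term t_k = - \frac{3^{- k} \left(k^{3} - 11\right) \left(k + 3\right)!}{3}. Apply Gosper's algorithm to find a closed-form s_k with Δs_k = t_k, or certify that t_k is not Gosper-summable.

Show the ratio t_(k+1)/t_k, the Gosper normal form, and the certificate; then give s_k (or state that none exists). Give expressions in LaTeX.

The ratio is (k + 4)*((k + 1)**3 - 11)/(3*(k**3 - 11)).
Take A(k)=k/3 + 4/3, B(k)=1, C(k)=k**3 - 11.
Need (k/3 + 4/3)·f(k+1) − (1)·f(k) = k**3 - 11.
Bound: deg f ≤ 2.
Solving with deg f ≤ 2: f(k) = 3*(k**2 - 3*k - 3).
Certificate R = B(k−1)f/C = 3*(k**2 - 3*k - 3)/(k**3 - 11) gives s_k = (-k**2 + 3*k + 3)*factorial(k + 3)/3**k.
Check: Δs_k = -(k**3 - 11)*factorial(k + 3)/(3*3**k). ✓

s_k = 3^{- k} \left(- k^{2} + 3 k + 3\right) \left(k + 3\right)!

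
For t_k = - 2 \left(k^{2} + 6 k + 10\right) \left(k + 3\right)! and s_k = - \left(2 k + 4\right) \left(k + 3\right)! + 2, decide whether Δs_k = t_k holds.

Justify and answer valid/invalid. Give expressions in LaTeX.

s_(k+1) = -(2*k + 6)*factorial(k + 4) + 2
s_(k+1) − s_k = -2*(k**2 + 6*k + 10)*factorial(k + 3)
(s_(k+1) − s_k) − t_k = 0

valid (s_(k+1) − s_k reduces to t_k)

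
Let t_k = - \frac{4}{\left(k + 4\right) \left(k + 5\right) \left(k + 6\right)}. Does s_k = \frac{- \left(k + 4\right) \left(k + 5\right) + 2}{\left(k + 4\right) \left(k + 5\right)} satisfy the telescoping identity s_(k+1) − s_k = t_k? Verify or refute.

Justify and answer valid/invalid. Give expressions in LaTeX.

valid; difference matches t_k

s_(k+1) = (-(k + 5)*(k + 6) + 2)/((k + 5)*(k + 6))
s_(k+1) − s_k = -4/(k**3 + 15*k**2 + 74*k + 120)
(s_(k+1) − s_k) − t_k = 0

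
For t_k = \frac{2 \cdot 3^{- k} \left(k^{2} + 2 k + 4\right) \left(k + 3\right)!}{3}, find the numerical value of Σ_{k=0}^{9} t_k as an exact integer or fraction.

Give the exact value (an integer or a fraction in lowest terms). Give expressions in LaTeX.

Σ = 512512000/243

The ratio is (k + 4)*(2*k + (k + 1)**2 + 6)/(3*(k**2 + 2*k + 4)).
Take A(k)=k/3 + 4/3, B(k)=1, C(k)=k**2 + 2*k + 4.
f must satisfy (k/3 + 4/3)·f(k+1) − (1)·f(k) = k**2 + 2*k + 4.
d = 1 from the (1,0,2) case.
A polynomial solution: f(k) = 3*k.
R(k) = B(k−1)·f(k)/C(k) = 3*k/(k**2 + 2*k + 4); s_k = R·t_k = 2*k*factorial(k + 3)/3**k.
s_(k+1) − s_k = 2*(k**2 + 2*k + 4)*factorial(k + 3)/(3*3**k) = t_k.
Σ_(k=0)^(9) t_k = s_(10) − s_(0) = 512512000/243 − (0) = 512512000/243.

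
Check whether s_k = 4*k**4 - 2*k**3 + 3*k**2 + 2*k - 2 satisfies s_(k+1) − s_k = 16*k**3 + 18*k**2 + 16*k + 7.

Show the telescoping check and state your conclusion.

s_(k+1) = 4*k**4 + 14*k**3 + 21*k**2 + 18*k + 5
s_(k+1) − s_k = 16*k**3 + 18*k**2 + 16*k + 7
(s_(k+1) − s_k) − t_k = 0

Valid: the claim telescopes to t_k.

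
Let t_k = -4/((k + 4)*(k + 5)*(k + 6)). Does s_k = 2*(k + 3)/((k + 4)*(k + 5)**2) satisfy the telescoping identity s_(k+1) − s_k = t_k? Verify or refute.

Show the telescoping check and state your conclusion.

s_(k+1) = 2*(k + 4)/((k + 5)*(k + 6)**2)
s_(k+1) − s_k = 2*(-(k + 3)*(k + 6)**2 + (k + 4)**2*(k + 5))/((k + 4)*(k + 5)**2*(k + 6)**2)
(s_(k+1) − s_k) − t_k = 4*(3*k + 16)/(k**5 + 26*k**4 + 269*k**3 + 1384*k**2 + 3540*k + 3600)

Invalid: residual 4*(3*k + 16)/(k**5 + 26*k**4 + 269*k**3 + 1384*k**2 + 3540*k + 3600) ≠ 0.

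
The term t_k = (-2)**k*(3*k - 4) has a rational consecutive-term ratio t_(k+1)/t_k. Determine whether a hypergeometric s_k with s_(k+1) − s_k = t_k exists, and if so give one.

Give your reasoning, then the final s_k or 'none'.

r(k) = 2*(1 - 3*k)/(3*k - 4) after simplifying.
So A=-2 and B=1, with C=k - 4/3.
Need (-2)·f(k+1) − (1)·f(k) = k - 4/3.
Degrees (0,0,1) ⇒ d ≤ 1.
Match coefficients ⇒ f(k) = -(k - 2)/3.
Certificate R = B(k−1)f/C = -(k - 2)/(3*k - 4) gives s_k = (-2)**k*(2 - k).
Check: Δs_k = (-2)**k*(3*k - 4). ✓

s_k = (-2)**k*(2 - k)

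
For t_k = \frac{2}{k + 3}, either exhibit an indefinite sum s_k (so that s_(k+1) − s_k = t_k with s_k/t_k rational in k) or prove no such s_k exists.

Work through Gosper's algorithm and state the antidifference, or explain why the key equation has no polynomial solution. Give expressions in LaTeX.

r(k) = (k + 3)/(k + 4) after simplifying.
Take A(k)=k + 3, B(k)=k + 4, C(k)=1.
Solve (k + 3)·f(k+1) − (k + 3)·f(k) = 1.
Degrees (1,1,0) ⇒ d ≤ 0.
f = c0 ⇒ A·f(k+1) − B(k−1)·f(k) − C = -1. The system {-1 = 0} is inconsistent; no antidifference.

no hypergeometric antidifference exists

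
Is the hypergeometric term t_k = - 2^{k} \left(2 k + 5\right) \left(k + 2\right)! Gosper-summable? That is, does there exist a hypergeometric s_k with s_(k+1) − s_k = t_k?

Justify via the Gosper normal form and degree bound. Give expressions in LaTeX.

Yes. s_k = - 2^{k} \left(k + 2\right)!.

t_(k+1)/t_k = 2*(k + 3)*(2*k + 7)/(2*k + 5).
Normal form (A,B,C) = (2*k + 6, 1, k + 5/2).
Set up (2*k + 6)·f(k+1) − (1)·f(k) − (k + 5/2) = 0.
From deg A=1, deg B=0, deg C=1: d=0.
Solving with deg f ≤ 0: f(k) = 1/2.
So s_k = (B(k−1)f/C)·t_k = (1/(2*k + 5))·t_k = -2**k*factorial(k + 2).
s_(k+1) − s_k = -2**k*(2*k + 5)*factorial(k + 2) = t_k.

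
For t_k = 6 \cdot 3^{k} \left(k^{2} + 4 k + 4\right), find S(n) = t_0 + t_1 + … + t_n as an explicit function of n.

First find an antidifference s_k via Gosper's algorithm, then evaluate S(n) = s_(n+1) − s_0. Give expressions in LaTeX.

S(n) = 9 \cdot 3^{n} n^{2} + 27 \cdot 3^{n} n + 27 \cdot 3^{n} - 3

r(k) = 3*(k**2 + 6*k + 9)/(k**2 + 4*k + 4) after simplifying.
Take A(k)=3, B(k)=1, C(k)=k**2 + 4*k + 4.
Need (3)·f(k+1) − (1)·f(k) = k**2 + 4*k + 4.
From deg A=0, deg B=0, deg C=2: d=2.
Solving with deg f ≤ 2: f(k) = (k**2 + k + 1)/2.
R(k) = B(k−1)·f(k)/C(k) = (k**2 + k + 1)/(2*(k + 2)**2); s_k = R·t_k = 3**(k + 1)*(k**2 + k + 1).
Δs = 6*3**k*(k**2 + 4*k + 4), as required.
Telescope: S(n) = s_(n+1) − s_(0) = 3**(n + 2)*(n**2 + 3*n + 3) − (3) = 9*3**n*n**2 + 27*3**n*n + 27*3**n - 3.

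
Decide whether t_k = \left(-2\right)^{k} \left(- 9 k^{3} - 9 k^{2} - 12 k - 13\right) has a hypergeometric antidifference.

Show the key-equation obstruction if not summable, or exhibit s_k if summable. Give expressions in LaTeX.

Yes. s_k = \left(-2\right)^{k} \left(3 k^{3} - 3 k^{2} + 2 k + 3\right).

Compute t_(k+1)/t_k: get 2*(-9*k**3 - 36*k**2 - 57*k - 43)/(9*k**3 + 9*k**2 + 12*k + 13).
Normal form (A,B,C) = (-2, 1, k**3 + k**2 + 4*k/3 + 13/9).
f must satisfy (-2)·f(k+1) − (1)·f(k) = k**3 + k**2 + 4*k/3 + 13/9.
d = 3 from the (0,0,3) case.
Match coefficients ⇒ f(k) = -(3*k**3 - 3*k**2 + 2*k + 3)/9.
R(k) = B(k−1)·f(k)/C(k) = -(3*k**3 - 3*k**2 + 2*k + 3)/(9*k**3 + 9*k**2 + 12*k + 13); s_k = R·t_k = (-2)**k*(3*k**3 - 3*k**2 + 2*k + 3).
Verify: (-2)**k*(-9*k**3 - 9*k**2 - 12*k - 13) matches t_k.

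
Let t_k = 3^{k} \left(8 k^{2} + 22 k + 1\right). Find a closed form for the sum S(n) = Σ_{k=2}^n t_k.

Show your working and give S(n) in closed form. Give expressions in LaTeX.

t_(k+1)/t_k = 3*(8*k**2 + 38*k + 31)/(8*k**2 + 22*k + 1).
Factor: A=3; B=1; C=k**2 + 11*k/4 + 1/8.
Need (3)·f(k+1) − (1)·f(k) = k**2 + 11*k/4 + 1/8.
d = 2 from the (0,0,2) case.
Solving with deg f ≤ 2: f(k) = (4*k**2 - k - 4)/8.
Get s_k = R·t_k = 3**k*(4*k**2 - k - 4) with R(k) = B(k−1)f(k)/C(k) = (4*k**2 - k - 4)/(8*k**2 + 22*k + 1).
Check: Δs_k = 3**k*(8*k**2 + 22*k + 1). ✓
s_(n+1) = 3**(n + 1)*(4*n**2 + 7*n - 1) and s_(2) = 90, so S(n) = 12*3**n*n**2 + 21*3**n*n - 3*3**n - 90.

S(n) = 12 \cdot 3^{n} n^{2} + 21 \cdot 3^{n} n - 3 \cdot 3^{n} - 90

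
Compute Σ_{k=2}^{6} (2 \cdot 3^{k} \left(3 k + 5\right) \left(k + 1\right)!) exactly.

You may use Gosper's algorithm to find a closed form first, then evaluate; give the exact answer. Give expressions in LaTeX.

The ratio is 3*(k + 2)*(3*k + 8)/(3*k + 5).
So A=3*k + 6 and B=1, with C=k + 5/3.
f must satisfy (3*k + 6)·f(k+1) − (1)·f(k) = k + 5/3.
Bound: deg f ≤ 0.
Solve for f: f(k) = 1/3 (degree 0 ≤ 0).
Then R = B(k−1)f/C = 1/(3*k + 5), so s_k = R(k)·t_k = 2*3**k*factorial(k + 1).
Verify: 2*3**k*(3*k + 5)*factorial(k + 1) matches t_k.
Sum = s_(7) − s_(2); s_(7) = 176359680, s_(2) = 108 ⇒ 176359572.

Σ = 176359572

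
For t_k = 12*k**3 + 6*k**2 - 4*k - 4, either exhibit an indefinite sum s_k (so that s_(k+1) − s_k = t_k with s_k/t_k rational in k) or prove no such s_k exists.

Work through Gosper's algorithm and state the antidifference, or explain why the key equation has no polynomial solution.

s_k = k*(3*k**3 - 4*k**2 - 2*k - 1)

The ratio is (6*k**3 + 21*k**2 + 22*k + 5)/(6*k**3 + 3*k**2 - 2*k - 2).
Factor: A=1; B=1; C=k**3 + k**2/2 - k/3 - 1/3.
Solve (1)·f(k+1) − (1)·f(k) = k**3 + k**2/2 - k/3 - 1/3.
deg f ≤ 4 (via 0,0,3).
Match coefficients ⇒ f(k) = k*(3*k**3 - 4*k**2 - 2*k - 1)/12.
R(k) = B(k−1)·f(k)/C(k) = k*(3*k**3 - 4*k**2 - 2*k - 1)/(2*(6*k**3 + 3*k**2 - 2*k - 2)); s_k = R·t_k = k*(3*k**3 - 4*k**2 - 2*k - 1).
Δs = 12*k**3 + 6*k**2 - 4*k - 4, as required.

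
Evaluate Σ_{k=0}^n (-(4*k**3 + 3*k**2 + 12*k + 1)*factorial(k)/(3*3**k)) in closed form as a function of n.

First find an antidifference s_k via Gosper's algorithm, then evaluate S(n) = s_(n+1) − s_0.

r(k) = (4*k**4 + 19*k**3 + 45*k**2 + 50*k + 20)/(3*(4*k**3 + 3*k**2 + 12*k + 1)) after simplifying.
Take A(k)=k/3 + 1/3, B(k)=1, C(k)=k**3 + 3*k**2/4 + 3*k + 1/4.
Key eq: (k/3 + 1/3)·f(k+1) = (1)·f(k) + (k**3 + 3*k**2/4 + 3*k + 1/4).
Bound: deg f ≤ 2.
Solve for f: f(k) = 3*(4*k**2 + 3*k + 3)/4 (degree 2 ≤ 2).
Get s_k = R·t_k = -(4*k**2 + 3*k + 3)*factorial(k)/3**k with R(k) = B(k−1)f(k)/C(k) = 3*(4*k**2 + 3*k + 3)/(4*k**3 + 3*k**2 + 12*k + 1).
Check: Δs_k = -(4*k**3 + 3*k**2 + 12*k + 1)*factorial(k)/(3*3**k). ✓
Evaluate: s_(n+1) = -3**(-n - 1)*(4*n**2 + 11*n + 10)*factorial(n + 1); subtract s_(0) = -3 ⇒ S(n) = 3**(-n - 1)*(3**(n + 2) - 4*n**3*factorial(n) - 15*n**2*factorial(n) - 21*n*factorial(n) - 10*factorial(n)).

S(n) = 3**(-n - 1)*(3**(n + 2) - 4*n**3*factorial(n) - 15*n**2*factorial(n) - 21*n*factorial(n) - 10*factorial(n))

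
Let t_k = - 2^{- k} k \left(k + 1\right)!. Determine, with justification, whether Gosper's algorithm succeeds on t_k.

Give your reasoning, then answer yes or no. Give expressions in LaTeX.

The ratio is (k + 1)*(k + 2)/(2*k).
A = k/2 + 1, B = 1, C = k.
Set up (k/2 + 1)·f(k+1) − (1)·f(k) − (k) = 0.
Bound: deg f ≤ 0.
Solving with deg f ≤ 0: f(k) = 2.
Then R = B(k−1)f/C = 2/k, so s_k = R(k)·t_k = -2**(1 - k)*factorial(k + 1).
s_(k+1) − s_k = -k*factorial(k + 1)/2**k = t_k.

Yes. s_k = - 2^{1 - k} \left(k + 1\right)!.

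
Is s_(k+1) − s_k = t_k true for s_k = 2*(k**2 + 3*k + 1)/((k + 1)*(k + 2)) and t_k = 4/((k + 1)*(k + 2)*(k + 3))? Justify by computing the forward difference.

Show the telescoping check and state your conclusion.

s_(k+1) = 2*(3*k + (k + 1)**2 + 4)/((k + 2)*(k + 3))
s_(k+1) − s_k = 4/(k**3 + 6*k**2 + 11*k + 6)
(s_(k+1) − s_k) − t_k = 0

Valid — Δs_k = t_k.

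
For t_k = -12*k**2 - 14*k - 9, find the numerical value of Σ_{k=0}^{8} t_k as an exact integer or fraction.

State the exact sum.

Compute t_(k+1)/t_k: get (12*k**2 + 38*k + 35)/(12*k**2 + 14*k + 9).
Factor: A=1; B=1; C=k**2 + 7*k/6 + 3/4.
Solve (1)·f(k+1) − (1)·f(k) = k**2 + 7*k/6 + 3/4.
Degrees (0,0,2) ⇒ d ≤ 3.
Coefficient equations give f(k) = k*(4*k**2 + k + 4)/12.
Get s_k = R·t_k = k*(-4*k**2 - k - 4) with R(k) = B(k−1)f(k)/C(k) = k*(4*k**2 + k + 4)/(12*k**2 + 14*k + 9).
Δs = -12*k**2 - 14*k - 9, as required.
Evaluate s at k=9 and k=0: -3033 and 0; difference -3033.

Σ = -3033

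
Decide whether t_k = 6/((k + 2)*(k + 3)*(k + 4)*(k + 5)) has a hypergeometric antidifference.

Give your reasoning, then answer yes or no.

The ratio is (k + 2)/(k + 6).
Factor: A=k + 2; B=k + 6; C=1.
Solve (k + 2)·f(k+1) − (k + 5)·f(k) = 1.
Bound: deg f ≤ 3.
Solve for f: f(k) = k*(k**2 + 9*k + 26)/72 (degree 3 ≤ 3).
Get s_k = R·t_k = k*(k**2 + 9*k + 26)/(12*(k + 2)*(k + 3)*(k + 4)) with R(k) = B(k−1)f(k)/C(k) = k*(k + 5)*(k**2 + 9*k + 26)/72.
Δs = 6/(k**4 + 14*k**3 + 71*k**2 + 154*k + 120), as required.

Yes. s_k = k*(k**2 + 9*k + 26)/(12*(k + 2)*(k + 3)*(k + 4)).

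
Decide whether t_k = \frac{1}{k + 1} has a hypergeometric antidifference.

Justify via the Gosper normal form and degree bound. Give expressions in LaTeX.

Compute t_(k+1)/t_k: get (k + 1)/(k + 2).
So A=k + 1 and B=k + 2, with C=1.
Need (k + 1)·f(k+1) − (k + 1)·f(k) = 1.
Bound: deg f ≤ 0.
Generic f = c0 gives residual -1; -1 = 0 cannot hold, so t_k is not Gosper-summable.

No — the linear system for f has no solution.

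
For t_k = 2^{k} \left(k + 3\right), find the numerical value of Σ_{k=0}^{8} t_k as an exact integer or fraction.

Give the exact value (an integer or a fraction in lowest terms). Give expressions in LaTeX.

Σ = 5119

The ratio is 2*(k + 4)/(k + 3).
Gosper form: A/B · C(k+1)/C(k) with A=2, B=1, C=k + 3.
Key eq: (2)·f(k+1) = (1)·f(k) + (k + 3).
d = 1 from the (0,0,1) case.
A polynomial solution: f(k) = k + 1.
R(k) = B(k−1)·f(k)/C(k) = (k + 1)/(k + 3); s_k = R·t_k = 2**k*(k + 1).
Check: Δs_k = 2**k*(k + 3). ✓
Evaluate s at k=9 and k=0: 5120 and 1; difference 5119.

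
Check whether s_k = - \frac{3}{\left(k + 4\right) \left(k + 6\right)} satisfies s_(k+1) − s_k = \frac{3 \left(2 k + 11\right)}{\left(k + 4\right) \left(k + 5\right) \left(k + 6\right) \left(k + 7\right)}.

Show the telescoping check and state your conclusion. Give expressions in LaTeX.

Valid: the claim telescopes to t_k.

s_(k+1) = -3/((k + 5)*(k + 7))
s_(k+1) − s_k = 3*(2*k + 11)/(k**4 + 22*k**3 + 179*k**2 + 638*k + 840)
(s_(k+1) − s_k) − t_k = 0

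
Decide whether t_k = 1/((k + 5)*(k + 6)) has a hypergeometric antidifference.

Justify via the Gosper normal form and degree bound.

r(k) = (k + 5)/(k + 7) after simplifying.
Take A(k)=k + 5, B(k)=k + 7, C(k)=1.
Key eq: (k + 5)·f(k+1) = (k + 6)·f(k) + (1).
From deg A=1, deg B=1, deg C=0: d=1.
A polynomial solution: f(k) = k/5.
Certificate R = B(k−1)f/C = k*(k + 6)/5 gives s_k = k/(5*(k + 5)).
Δs = 1/(k**2 + 11*k + 30), as required.

Yes. s_k = k/(5*(k + 5)).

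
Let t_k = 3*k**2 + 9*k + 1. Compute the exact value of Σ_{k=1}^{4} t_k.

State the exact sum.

Σ = 184

The ratio is (3*k**2 + 15*k + 13)/(3*k**2 + 9*k + 1).
A = 1, B = 1, C = k**2 + 3*k + 1/3.
Key eq: (1)·f(k+1) = (1)·f(k) + (k**2 + 3*k + 1/3).
Degrees (0,0,2) ⇒ d ≤ 3.
Solving with deg f ≤ 3: f(k) = k*(k**2 + 3*k - 3)/3.
Certificate R = B(k−1)f/C = k*(k**2 + 3*k - 3)/(3*k**2 + 9*k + 1) gives s_k = k*(k**2 + 3*k - 3).
s_(k+1) − s_k = 3*k**2 + 9*k + 1 = t_k.
Σ_(k=1)^(4) t_k = s_(5) − s_(1) = 185 − (1) = 184.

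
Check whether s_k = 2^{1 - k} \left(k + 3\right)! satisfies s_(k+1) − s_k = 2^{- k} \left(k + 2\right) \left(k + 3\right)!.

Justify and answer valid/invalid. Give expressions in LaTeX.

s_(k+1) = factorial(k + 4)/2**k
s_(k+1) − s_k = (k + 2)*factorial(k + 3)/2**k
(s_(k+1) − s_k) − t_k = 0

Valid — Δs_k = t_k.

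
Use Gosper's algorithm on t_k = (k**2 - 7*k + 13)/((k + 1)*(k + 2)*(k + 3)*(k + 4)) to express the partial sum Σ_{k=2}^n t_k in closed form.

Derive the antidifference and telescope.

Ratio r(k) = (k + 1)*(-7*k + (k + 1)**2 + 6)/((k + 5)*(k**2 - 7*k + 13)).
A = k + 1, B = k + 5, C = k**2 - 7*k + 13.
Solve (k + 1)·f(k+1) − (k + 4)·f(k) = k**2 - 7*k + 13.
Degrees (1,1,2) ⇒ d ≤ 3.
Solving with deg f ≤ 3: f(k) = k*(2*k**2 + 9*k + 28)/3.
Get s_k = R·t_k = k*(2*k**2 + 9*k + 28)/(3*(k + 1)*(k + 2)*(k + 3)) with R(k) = B(k−1)f(k)/C(k) = k*(k + 4)*(2*k**2 + 9*k + 28)/(3*(k**2 - 7*k + 13)).
Check: Δs_k = (k**2 - 7*k + 13)/(k**4 + 10*k**3 + 35*k**2 + 50*k + 24). ✓
Σ_(k=2)^n t_k = s_(n+1) − s_(2) = ((2*n**3 + 15*n**2 + 52*n + 39)/(3*(n**3 + 9*n**2 + 26*n + 24))) − (3/5), i.e. (n**3 - 6*n**2 + 26*n - 21)/(15*(n**3 + 9*n**2 + 26*n + 24)).

S(n) = (n**3 - 6*n**2 + 26*n - 21)/(15*(n**3 + 9*n**2 + 26*n + 24))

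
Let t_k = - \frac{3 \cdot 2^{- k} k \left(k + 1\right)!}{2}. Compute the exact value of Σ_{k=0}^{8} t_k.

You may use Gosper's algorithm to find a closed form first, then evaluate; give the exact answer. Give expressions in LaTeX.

t_(k+1)/t_k = (k + 1)*(k + 2)/(2*k).
Gosper form: A/B · C(k+1)/C(k) with A=k/2 + 1, B=1, C=k.
Need (k/2 + 1)·f(k+1) − (1)·f(k) = k.
Bound: deg f ≤ 0.
Match coefficients ⇒ f(k) = 2.
Then R = B(k−1)f/C = 2/k, so s_k = R(k)·t_k = -3*factorial(k + 1)/2**k.
s_(k+1) − s_k = -3*k*factorial(k + 1)/(2*2**k) = t_k.
Telescoping: Σ = s_(9) − s_(0) = -42525/2 − (-3) = -42519/2.

Σ = -42519/2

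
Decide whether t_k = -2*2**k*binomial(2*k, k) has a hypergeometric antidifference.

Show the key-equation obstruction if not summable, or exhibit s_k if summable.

No; the degree bound rules out any f.

Compute t_(k+1)/t_k: get 4*(2*k + 1)/(k + 1).
So A=8*k + 4 and B=k + 1, with C=1.
Set up (8*k + 4)·f(k+1) − (k)·f(k) − (1) = 0.
d = -1 from the (1,1,0) case.
d = -1 < 0 ⇒ no nonzero polynomial f; not summable.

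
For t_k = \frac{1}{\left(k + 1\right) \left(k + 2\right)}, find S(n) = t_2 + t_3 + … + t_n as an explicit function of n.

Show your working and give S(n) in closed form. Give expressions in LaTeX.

Ratio r(k) = (k + 1)/(k + 3).
So A=k + 1 and B=k + 3, with C=1.
Set up (k + 1)·f(k+1) − (k + 2)·f(k) − (1) = 0.
deg f ≤ 1 (via 1,1,0).
A polynomial solution: f(k) = k.
Get s_k = R·t_k = k/(k + 1) with R(k) = B(k−1)f(k)/C(k) = k*(k + 2).
Δs = 1/(k**2 + 3*k + 2), as required.
Telescope: S(n) = s_(n+1) − s_(2) = (n + 1)/(n + 2) − (2/3) = (n - 1)/(3*(n + 2)).

S(n) = \frac{n - 1}{3 \left(n + 2\right)}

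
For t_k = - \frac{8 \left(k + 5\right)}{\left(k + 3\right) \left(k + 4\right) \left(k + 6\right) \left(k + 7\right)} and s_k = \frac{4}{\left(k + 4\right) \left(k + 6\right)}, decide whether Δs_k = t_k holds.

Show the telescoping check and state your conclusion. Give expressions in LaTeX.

Invalid: residual \frac{4 \left(3 k + 17\right)}{k^{5} + 25 k^{4} + 245 k^{3} + 1175 k^{2} + 2754 k + 2520} ≠ 0.

s_(k+1) = 4/((k + 5)*(k + 7))
s_(k+1) − s_k = 4*(-2*k - 11)/(k**4 + 22*k**3 + 179*k**2 + 638*k + 840)
(s_(k+1) − s_k) − t_k = 4*(3*k + 17)/(k**5 + 25*k**4 + 245*k**3 + 1175*k**2 + 2754*k + 2520)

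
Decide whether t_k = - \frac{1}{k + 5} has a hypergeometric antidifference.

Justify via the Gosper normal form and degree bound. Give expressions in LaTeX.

t_(k+1)/t_k = (k + 5)/(k + 6).
So A=k + 5 and B=k + 6, with C=1.
Key eq: (k + 5)·f(k+1) = (k + 5)·f(k) + (1).
Degrees (1,1,0) ⇒ d ≤ 0.
Generic f = c0 gives residual -1; -1 = 0 cannot hold, so t_k is not Gosper-summable.

No — the linear system for f has no solution.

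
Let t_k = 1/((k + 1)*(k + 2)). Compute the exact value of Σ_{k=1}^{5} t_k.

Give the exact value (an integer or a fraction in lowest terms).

The ratio is (k + 1)/(k + 3).
Factor: A=k + 1; B=k + 3; C=1.
Solve (k + 1)·f(k+1) − (k + 2)·f(k) = 1.
Bound: deg f ≤ 1.
Match coefficients ⇒ f(k) = k.
Certificate R = B(k−1)f/C = k*(k + 2) gives s_k = k/(k + 1).
Δs = 1/(k**2 + 3*k + 2), as required.
Evaluate s at k=6 and k=1: 6/7 and 1/2; difference 5/14.

Σ = 5/14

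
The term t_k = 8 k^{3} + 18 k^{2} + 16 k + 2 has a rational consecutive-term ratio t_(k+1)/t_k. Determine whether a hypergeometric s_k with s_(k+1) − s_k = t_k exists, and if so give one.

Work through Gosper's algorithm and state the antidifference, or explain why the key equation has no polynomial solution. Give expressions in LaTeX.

t_(k+1)/t_k = (4*k**3 + 21*k**2 + 38*k + 22)/(4*k**3 + 9*k**2 + 8*k + 1).
Gosper form: A/B · C(k+1)/C(k) with A=1, B=1, C=k**3 + 9*k**2/4 + 2*k + 1/4.
f must satisfy (1)·f(k+1) − (1)·f(k) = k**3 + 9*k**2/4 + 2*k + 1/4.
Bound: deg f ≤ 4.
A polynomial solution: f(k) = k*(2*k**3 + 2*k**2 + k - 3)/8.
R(k) = B(k−1)·f(k)/C(k) = k*(2*k**3 + 2*k**2 + k - 3)/(2*(4*k**3 + 9*k**2 + 8*k + 1)); s_k = R·t_k = k*(2*k**3 + 2*k**2 + k - 3).
Check: Δs_k = 8*k**3 + 18*k**2 + 16*k + 2. ✓

s_k = k \left(2 k^{3} + 2 k^{2} + k - 3\right)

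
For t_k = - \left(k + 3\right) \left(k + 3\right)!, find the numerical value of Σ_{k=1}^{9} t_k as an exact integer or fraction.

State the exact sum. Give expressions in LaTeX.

Σ = -6227020776

Ratio r(k) = (k + 4)**2/(k + 3).
Factor: A=k + 4; B=1; C=k + 3.
Key eq: (k + 4)·f(k+1) = (1)·f(k) + (k + 3).
From deg A=1, deg B=0, deg C=1: d=0.
Match coefficients ⇒ f(k) = 1.
Certificate R = B(k−1)f/C = 1/(k + 3) gives s_k = -factorial(k + 3).
Verify: -(k + 3)*factorial(k + 3) matches t_k.
Sum = s_(10) − s_(1); s_(10) = -6227020800, s_(1) = -24 ⇒ -6227020776.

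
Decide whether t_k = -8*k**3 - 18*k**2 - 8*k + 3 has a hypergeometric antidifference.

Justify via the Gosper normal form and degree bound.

The ratio is (8*k**3 + 42*k**2 + 68*k + 31)/(8*k**3 + 18*k**2 + 8*k - 3).
So A=1 and B=1, with C=k**3 + 9*k**2/4 + k - 3/8.
Key eq: (1)·f(k+1) = (1)·f(k) + (k**3 + 9*k**2/4 + k - 3/8).
d = 4 from the (0,0,3) case.
Match coefficients ⇒ f(k) = k*(2*k**3 + 2*k**2 - 3*k - 4)/8.
Certificate R = B(k−1)f/C = k*(2*k**3 + 2*k**2 - 3*k - 4)/(8*k**3 + 18*k**2 + 8*k - 3) gives s_k = k*(-2*k**3 - 2*k**2 + 3*k + 4).
Check: Δs_k = -8*k**3 - 18*k**2 - 8*k + 3. ✓

Yes. s_k = k*(-2*k**3 - 2*k**2 + 3*k + 4).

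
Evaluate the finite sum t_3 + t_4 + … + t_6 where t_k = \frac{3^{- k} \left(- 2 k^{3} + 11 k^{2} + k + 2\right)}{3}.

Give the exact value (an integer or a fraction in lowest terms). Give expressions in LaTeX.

Σ = 1904/2187

Step 1: r(k) = (2*k**3 - 5*k**2 - 17*k - 12)/(3*(2*k**3 - 11*k**2 - k - 2)).
So A=1/3 and B=1, with C=k**3 - 11*k**2/2 - k/2 - 1.
Solve (1/3)·f(k+1) − (1)·f(k) = k**3 - 11*k**2/2 - k/2 - 1.
From deg A=0, deg B=0, deg C=3: d=3.
Solving with deg f ≤ 3: f(k) = -3*(k**3 - 4*k**2 - 3*k - 4)/2.
Get s_k = R·t_k = (k**3 - 4*k**2 - 3*k - 4)/3**k with R(k) = B(k−1)f(k)/C(k) = -3*(k**3 - 4*k**2 - 3*k - 4)/(2*k**3 - 11*k**2 - k - 2).
s_(k+1) − s_k = (-2*k**3 + 11*k**2 + k + 2)/(3*3**k) = t_k.
Evaluate s at k=7 and k=3: 122/2187 and -22/27; difference 1904/2187.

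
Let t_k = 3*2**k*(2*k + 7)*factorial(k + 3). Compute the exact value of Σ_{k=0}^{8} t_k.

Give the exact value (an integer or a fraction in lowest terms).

Compute t_(k+1)/t_k: get 2*(k + 4)*(2*k + 9)/(2*k + 7).
Gosper form: A/B · C(k+1)/C(k) with A=2*k + 8, B=1, C=k + 7/2.
Need (2*k + 8)·f(k+1) − (1)·f(k) = k + 7/2.
d = 0 from the (1,0,1) case.
Coefficient equations give f(k) = 1/2.
Certificate R = B(k−1)f/C = 1/(2*k + 7) gives s_k = 3*2**k*factorial(k + 3).
Verify: 3*2**k*(2*k + 7)*factorial(k + 3) matches t_k.
Sum = s_(9) − s_(0); s_(9) = 735746457600, s_(0) = 18 ⇒ 735746457582.

Σ = 735746457582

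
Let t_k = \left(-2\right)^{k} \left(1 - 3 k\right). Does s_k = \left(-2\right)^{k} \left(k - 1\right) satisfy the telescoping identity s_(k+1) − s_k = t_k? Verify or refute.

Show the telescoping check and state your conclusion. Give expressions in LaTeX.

Valid — Δs_k = t_k.

s_(k+1) = (-2)**(k + 1)*k
s_(k+1) − s_k = (-2)**k*(1 - 3*k)
(s_(k+1) − s_k) − t_k = 0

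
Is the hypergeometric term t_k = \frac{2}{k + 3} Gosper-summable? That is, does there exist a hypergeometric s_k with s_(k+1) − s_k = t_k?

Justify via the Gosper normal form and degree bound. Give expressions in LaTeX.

No; the coefficient equations for f are inconsistent.

r(k) = (k + 3)/(k + 4) after simplifying.
Factor: A=k + 3; B=k + 4; C=1.
Need (k + 3)·f(k+1) − (k + 3)·f(k) = 1.
From deg A=1, deg B=1, deg C=0: d=0.
Put f(k) = c0: A·f(k+1) − B(k−1)·f(k) − C = -1; need -1 = 0 — inconsistent ⇒ no f, not summable.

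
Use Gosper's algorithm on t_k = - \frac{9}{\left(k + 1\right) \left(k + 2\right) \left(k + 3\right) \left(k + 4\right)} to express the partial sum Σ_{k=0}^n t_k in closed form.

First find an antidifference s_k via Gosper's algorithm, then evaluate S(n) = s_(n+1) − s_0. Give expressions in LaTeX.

The ratio is (k + 1)/(k + 5).
Factor: A=k + 1; B=k + 5; C=1.
Set up (k + 1)·f(k+1) − (k + 4)·f(k) − (1) = 0.
deg f ≤ 3 (via 1,1,0).
Solving with deg f ≤ 3: f(k) = k*(k**2 + 6*k + 11)/18.
R(k) = B(k−1)·f(k)/C(k) = k*(k + 4)*(k**2 + 6*k + 11)/18; s_k = R·t_k = k*(-k**2 - 6*k - 11)/(2*(k + 1)*(k + 2)*(k + 3)).
Δs = -9/(k**4 + 10*k**3 + 35*k**2 + 50*k + 24), as required.
s_(n+1) = (-n**3 - 9*n**2 - 26*n - 18)/(2*(n**3 + 9*n**2 + 26*n + 24)) and s_(0) = 0, so S(n) = (-n**3 - 9*n**2 - 26*n - 18)/(2*(n**3 + 9*n**2 + 26*n + 24)).

S(n) = \frac{- n^{3} - 9 n^{2} - 26 n - 18}{2 \left(n^{3} + 9 n^{2} + 26 n + 24\right)}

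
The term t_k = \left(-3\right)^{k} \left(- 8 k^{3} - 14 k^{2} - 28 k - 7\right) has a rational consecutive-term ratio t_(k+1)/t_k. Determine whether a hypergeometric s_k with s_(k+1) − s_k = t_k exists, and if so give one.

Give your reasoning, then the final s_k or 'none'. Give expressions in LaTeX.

s_k = \left(-3\right)^{k} \left(2 k^{3} - k^{2} + 4 k - 2\right)

Step 1: r(k) = 3*(-8*k**3 - 38*k**2 - 80*k - 57)/(8*k**3 + 14*k**2 + 28*k + 7).
Factor: A=-3; B=1; C=k**3 + 7*k**2/4 + 7*k/2 + 7/8.
Set up (-3)·f(k+1) − (1)·f(k) − (k**3 + 7*k**2/4 + 7*k/2 + 7/8) = 0.
From deg A=0, deg B=0, deg C=3: d=3.
Solve for f: f(k) = -(2*k - 1)*(k**2 + 2)/8 (degree 3 ≤ 3).
So s_k = (B(k−1)f/C)·t_k = (-(2*k - 1)*(k**2 + 2)/(8*k**3 + 14*k**2 + 28*k + 7))·t_k = (-3)**k*(2*k**3 - k**2 + 4*k - 2).
Verify: (-3)**k*(-8*k**3 - 14*k**2 - 28*k - 7) matches t_k.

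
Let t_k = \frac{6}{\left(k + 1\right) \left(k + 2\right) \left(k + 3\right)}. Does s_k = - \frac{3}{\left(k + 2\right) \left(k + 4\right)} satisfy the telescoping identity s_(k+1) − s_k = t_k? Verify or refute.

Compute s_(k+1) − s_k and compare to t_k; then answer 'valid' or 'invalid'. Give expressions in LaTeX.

Invalid: residual \frac{9 \left(- 3 k - 11\right)}{k^{5} + 15 k^{4} + 85 k^{3} + 225 k^{2} + 274 k + 120} ≠ 0.

s_(k+1) = -3/((k + 3)*(k + 5))
s_(k+1) − s_k = 3*(2*k + 7)/(k**4 + 14*k**3 + 71*k**2 + 154*k + 120)
(s_(k+1) − s_k) − t_k = 9*(-3*k - 11)/(k**5 + 15*k**4 + 85*k**3 + 225*k**2 + 274*k + 120)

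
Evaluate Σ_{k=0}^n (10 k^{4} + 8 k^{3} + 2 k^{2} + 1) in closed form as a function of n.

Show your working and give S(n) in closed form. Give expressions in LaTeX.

S(n) = 2 n^{5} + 7 n^{4} + 8 n^{3} + 3 n^{2} + n + 1

Compute t_(k+1)/t_k: get (10*k**4 + 48*k**3 + 86*k**2 + 68*k + 21)/(10*k**4 + 8*k**3 + 2*k**2 + 1).
Normal form (A,B,C) = (1, 1, k**4 + 4*k**3/5 + k**2/5 + 1/10).
Set up (1)·f(k+1) − (1)·f(k) − (k**4 + 4*k**3/5 + k**2/5 + 1/10) = 0.
deg f ≤ 5 (via 0,0,4).
Coefficient equations give f(k) = k*(2*k**4 - 3*k**3 + k + 1)/10.
R(k) = B(k−1)·f(k)/C(k) = k*(2*k**4 - 3*k**3 + k + 1)/(10*k**4 + 8*k**3 + 2*k**2 + 1); s_k = R·t_k = k*(2*k**4 - 3*k**3 + k + 1).
Check: Δs_k = 10*k**4 + 8*k**3 + 2*k**2 + 1. ✓
Telescope: S(n) = s_(n+1) − s_(0) = 2*n**5 + 7*n**4 + 8*n**3 + 3*n**2 + n + 1 − (0) = 2*n**5 + 7*n**4 + 8*n**3 + 3*n**2 + n + 1.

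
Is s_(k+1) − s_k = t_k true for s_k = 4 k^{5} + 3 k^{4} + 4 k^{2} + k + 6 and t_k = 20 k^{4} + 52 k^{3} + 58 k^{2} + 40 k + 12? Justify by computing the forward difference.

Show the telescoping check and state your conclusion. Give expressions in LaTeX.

Valid: the claim telescopes to t_k.

s_(k+1) = k + 4*(k + 1)**5 + 3*(k + 1)**4 + 4*(k + 1)**2 + 7
s_(k+1) − s_k = 20*k**4 + 52*k**3 + 58*k**2 + 40*k + 12
(s_(k+1) − s_k) − t_k = 0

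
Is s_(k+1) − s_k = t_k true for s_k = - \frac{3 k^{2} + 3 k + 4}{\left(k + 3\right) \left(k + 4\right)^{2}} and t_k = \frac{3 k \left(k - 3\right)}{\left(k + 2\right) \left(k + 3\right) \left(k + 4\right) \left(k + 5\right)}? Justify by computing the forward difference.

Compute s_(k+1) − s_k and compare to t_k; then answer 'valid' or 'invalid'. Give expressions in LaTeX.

Invalid: residual \frac{2 \left(- 6 k^{3} - 21 k^{2} + 17 k - 20\right)}{k^{6} + 23 k^{5} + 217 k^{4} + 1073 k^{3} + 2926 k^{2} + 4160 k + 2400} ≠ 0.

s_(k+1) = (-3*k - 3*(k + 1)**2 - 7)/((k + 4)*(k + 5)**2)
s_(k+1) − s_k = (3*k**3 - 63*k - 20)/(k**5 + 21*k**4 + 175*k**3 + 723*k**2 + 1480*k + 1200)
(s_(k+1) − s_k) − t_k = 2*(-6*k**3 - 21*k**2 + 17*k - 20)/(k**6 + 23*k**5 + 217*k**4 + 1073*k**3 + 2926*k**2 + 4160*k + 2400)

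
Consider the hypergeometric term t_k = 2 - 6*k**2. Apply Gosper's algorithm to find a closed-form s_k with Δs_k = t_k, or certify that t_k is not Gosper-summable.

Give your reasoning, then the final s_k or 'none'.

s_k = k*(-2*k**2 + 3*k + 1)

The ratio is (3*(k + 1)**2 - 1)/(3*k**2 - 1).
So A=1 and B=1, with C=k**2 - 1/3.
f must satisfy (1)·f(k+1) − (1)·f(k) = k**2 - 1/3.
deg f ≤ 3 (via 0,0,2).
Coefficient equations give f(k) = k*(2*k**2 - 3*k - 1)/6.
Then R = B(k−1)f/C = k*(2*k**2 - 3*k - 1)/(2*(3*k**2 - 1)), so s_k = R(k)·t_k = k*(-2*k**2 + 3*k + 1).
Check: Δs_k = 2 - 6*k**2. ✓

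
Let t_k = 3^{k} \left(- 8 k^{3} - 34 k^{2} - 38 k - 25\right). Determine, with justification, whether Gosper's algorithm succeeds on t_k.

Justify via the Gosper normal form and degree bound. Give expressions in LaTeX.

Yes. s_k = 3^{k} \left(- 4 k^{3} + k^{2} - 4 k - 2\right).

r(k) = 3*(8*k**3 + 58*k**2 + 130*k + 105)/(8*k**3 + 34*k**2 + 38*k + 25) after simplifying.
A = 3, B = 1, C = k**3 + 17*k**2/4 + 19*k/4 + 25/8.
Need (3)·f(k+1) − (1)·f(k) = k**3 + 17*k**2/4 + 19*k/4 + 25/8.
d = 3 from the (0,0,3) case.
A polynomial solution: f(k) = (4*k**3 - k**2 + 4*k + 2)/8.
R(k) = B(k−1)·f(k)/C(k) = (4*k**3 - k**2 + 4*k + 2)/(8*k**3 + 34*k**2 + 38*k + 25); s_k = R·t_k = 3**k*(-4*k**3 + k**2 - 4*k - 2).
Check: Δs_k = 3**k*(-8*k**3 - 34*k**2 - 38*k - 25). ✓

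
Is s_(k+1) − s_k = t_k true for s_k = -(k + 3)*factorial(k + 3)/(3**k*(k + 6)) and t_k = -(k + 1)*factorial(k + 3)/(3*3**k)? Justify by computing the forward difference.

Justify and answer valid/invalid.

s_(k+1) = -(k + 4)*factorial(k + 4)/(3*3**k*(k + 7))
s_(k+1) − s_k = -(k**3 + 11*k**2 + 34*k + 33)*factorial(k + 3)/(3*3**k*(k + 6)*(k + 7))
(s_(k+1) − s_k) − t_k = (k**2 + 7*k + 3)*factorial(k + 3)/(3**k*(k + 6)*(k + 7))

Invalid: residual (k**2 + 7*k + 3)*factorial(k + 3)/(3**k*(k + 6)*(k + 7)) ≠ 0.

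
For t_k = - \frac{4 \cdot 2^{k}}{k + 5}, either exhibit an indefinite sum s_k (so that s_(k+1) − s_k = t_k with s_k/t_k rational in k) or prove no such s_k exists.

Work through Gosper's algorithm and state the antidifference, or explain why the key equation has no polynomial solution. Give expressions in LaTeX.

none (Gosper's algorithm certifies no s_k)

Compute t_(k+1)/t_k: get 2*(k + 5)/(k + 6).
Factor: A=2*k + 10; B=k + 6; C=1.
Need (2*k + 10)·f(k+1) − (k + 5)·f(k) = 1.
d = -1 from the (1,1,0) case.
deg f ≤ -1 is impossible — no certificate.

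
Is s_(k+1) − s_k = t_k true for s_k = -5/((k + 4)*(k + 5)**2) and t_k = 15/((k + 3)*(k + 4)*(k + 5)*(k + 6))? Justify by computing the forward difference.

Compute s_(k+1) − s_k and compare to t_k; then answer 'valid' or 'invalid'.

s_(k+1) = -5/((k + 5)*(k + 6)**2)
s_(k+1) − s_k = 5*(3*k + 16)/(k**5 + 26*k**4 + 269*k**3 + 1384*k**2 + 3540*k + 3600)
(s_(k+1) − s_k) − t_k = 10*(-4*k - 21)/(k**6 + 29*k**5 + 347*k**4 + 2191*k**3 + 7692*k**2 + 14220*k + 10800)

Invalid: residual 10*(-4*k - 21)/(k**6 + 29*k**5 + 347*k**4 + 2191*k**3 + 7692*k**2 + 14220*k + 10800) ≠ 0.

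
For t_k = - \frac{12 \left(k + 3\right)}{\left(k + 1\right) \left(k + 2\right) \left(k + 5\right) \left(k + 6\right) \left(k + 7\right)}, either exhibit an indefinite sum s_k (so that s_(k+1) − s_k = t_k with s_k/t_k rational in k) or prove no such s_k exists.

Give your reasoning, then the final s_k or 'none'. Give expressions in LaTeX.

Compute t_(k+1)/t_k: get (k + 1)*(k + 4)*(k + 5)/((k + 3)**2*(k + 8)).
A = k + 1, B = k + 8, C = k**3 + 10*k**2 + 33*k + 36.
f must satisfy (k + 1)·f(k+1) − (k + 7)·f(k) = k**3 + 10*k**2 + 33*k + 36.
Bound: deg f ≤ 6.
Coefficient equations give f(k) = k*(k + 2)*(k + 3)*(k + 4)*(k**2 + 12*k + 41)/90.
R(k) = B(k−1)·f(k)/C(k) = k*(k + 2)*(k + 7)*(k**2 + 12*k + 41)/(90*(k + 3)); s_k = R·t_k = 2*k*(-k**2 - 12*k - 41)/(15*(k**3 + 12*k**2 + 41*k + 30)).
Verify: 12*(-k - 3)/(k**5 + 21*k**4 + 163*k**3 + 567*k**2 + 844*k + 420) matches t_k.

s_k = \frac{2 k \left(- k^{2} - 12 k - 41\right)}{15 \left(k^{3} + 12 k^{2} + 41 k + 30\right)}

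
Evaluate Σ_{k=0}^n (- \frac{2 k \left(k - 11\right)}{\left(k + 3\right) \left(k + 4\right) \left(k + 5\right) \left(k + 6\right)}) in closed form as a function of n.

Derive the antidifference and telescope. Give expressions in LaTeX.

S(n) = \frac{n \left(n^{2} + 75 n + 74\right)}{30 \left(n^{3} + 15 n^{2} + 74 n + 120\right)}

The ratio is (k - 10)*(k + 1)*(k + 3)/(k*(k - 11)*(k + 7)).
Factor: A=k + 3; B=k + 7; C=k**2 - 11*k.
Key eq: (k + 3)·f(k+1) = (k + 6)·f(k) + (k**2 - 11*k).
d = 3 from the (1,1,2) case.
Solving with deg f ≤ 3: f(k) = -k*(k - 1)*(k + 73)/60.
Get s_k = R·t_k = k*(k**2 + 72*k - 73)/(30*(k + 3)*(k + 4)*(k + 5)) with R(k) = B(k−1)f(k)/C(k) = -(k - 1)*(k + 6)*(k + 73)/(60*(k - 11)).
Δs = 2*k*(11 - k)/(k**4 + 18*k**3 + 119*k**2 + 342*k + 360), as required.
Telescope: S(n) = s_(n+1) − s_(0) = n*(n**2 + 75*n + 74)/(30*(n**3 + 15*n**2 + 74*n + 120)) − (0) = n*(n**2 + 75*n + 74)/(30*(n**3 + 15*n**2 + 74*n + 120)).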